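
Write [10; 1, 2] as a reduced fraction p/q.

32/3

Fold from the inside: start with 2/1.
  1 + 1/2 = 3/2
  10 + 2/3 = 32/3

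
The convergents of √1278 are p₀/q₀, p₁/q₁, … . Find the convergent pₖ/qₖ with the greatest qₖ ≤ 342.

√1278 = [35; 1, 2, 1, 70, …] (period length 4).
Convergents:
  p_0/q_0 = 35/1
  p_1/q_1 = 36/1
  p_2/q_2 = 107/3
  p_3/q_3 = 143/4
  p_4/q_4 = 10117/283
  p_5/q_5 = 10260/287
  p_6/q_6 = 30637/857
q_5 = 287 ≤ 342 < 857 = q_6, so the answer is 10260/287.

10260/287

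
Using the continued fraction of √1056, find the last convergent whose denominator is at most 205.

√1056 = [32; 2, 64, …] (period length 2).
Convergents:
  p_0/q_0 = 32/1
  p_1/q_1 = 65/2
  p_2/q_2 = 4192/129
  p_3/q_3 = 8449/260
q_2 = 129 ≤ 205 < 260 = q_3, so the answer is 4192/129.

4192/129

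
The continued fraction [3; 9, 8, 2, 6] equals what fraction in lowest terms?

3119/1003

Using pₖ = aₖpₖ₋₁ + pₖ₋₂ and qₖ = aₖqₖ₋₁ + qₖ₋₂:
  k=0: a=3, p=3, q=1
  k=1: a=9, p=28, q=9
  k=2: a=8, p=227, q=73
  k=3: a=2, p=482, q=155
  k=4: a=6, p=3119, q=1003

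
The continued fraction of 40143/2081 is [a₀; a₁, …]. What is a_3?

40143 = 19·2081 + 604   →  a_0 = 19
2081 = 3·604 + 269   →  a_1 = 3
604 = 2·269 + 66   →  a_2 = 2
269 = 4·66 + 5   →  a_3 = 4

4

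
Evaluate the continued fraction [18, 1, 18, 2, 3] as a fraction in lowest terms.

2577/136

Using pₖ = aₖpₖ₋₁ + pₖ₋₂ and qₖ = aₖqₖ₋₁ + qₖ₋₂:
  k=0: a=18, p=18, q=1
  k=1: a=1, p=19, q=1
  k=2: a=18, p=360, q=19
  k=3: a=2, p=739, q=39
  k=4: a=3, p=2577, q=136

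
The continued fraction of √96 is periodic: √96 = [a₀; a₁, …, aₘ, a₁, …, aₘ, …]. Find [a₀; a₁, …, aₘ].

[9; 1, 3, 1, 18]

a₀ = ⌊√96⌋ = 9.
With m₀=0, d₀=1 and mₖ₊₁ = dₖaₖ − mₖ, dₖ₊₁ = (n − mₖ₊₁²)/dₖ, aₖ₊₁ = ⌊(a₀+mₖ₊₁)/dₖ₊₁⌋:
  k=1: m=9, d=15, a=1
  k=2: m=6, d=4, a=3
  k=3: m=6, d=15, a=1
  k=4: m=9, d=1, a=18
d=1 and a=2a₀=18 at k=4, so the next step gives (m, d) = (9, 15) again — its k=1 value — and the period has length 4.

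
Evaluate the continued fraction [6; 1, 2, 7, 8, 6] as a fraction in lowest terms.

Using pₖ = aₖpₖ₋₁ + pₖ₋₂ and qₖ = aₖqₖ₋₁ + qₖ₋₂:
  k=0: a=6, p=6, q=1
  k=1: a=1, p=7, q=1
  k=2: a=2, p=20, q=3
  k=3: a=7, p=147, q=22
  k=4: a=8, p=1196, q=179
  k=5: a=6, p=7323, q=1096

7323/1096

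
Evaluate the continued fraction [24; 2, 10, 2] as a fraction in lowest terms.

1077/44

Using pₖ = aₖpₖ₋₁ + pₖ₋₂ and qₖ = aₖqₖ₋₁ + qₖ₋₂:
  k=0: a=24, p=24, q=1
  k=1: a=2, p=49, q=2
  k=2: a=10, p=514, q=21
  k=3: a=2, p=1077, q=44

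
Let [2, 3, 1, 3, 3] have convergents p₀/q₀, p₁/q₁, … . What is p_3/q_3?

34/15

Using pₖ = aₖpₖ₋₁ + pₖ₋₂, qₖ = aₖqₖ₋₁ + qₖ₋₂ (with p₋₁=1, p₋₂=0, q₋₁=0, q₋₂=1):
  k=0: a=2, p=2, q=1
  k=1: a=3, p=7, q=3
  k=2: a=1, p=9, q=4
  k=3: a=3, p=34, q=15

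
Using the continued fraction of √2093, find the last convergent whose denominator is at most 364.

16607/363

√2093 = [45; 1, 2, 1, 90, …] (period length 4).
Convergents:
  p_0/q_0 = 45/1
  p_1/q_1 = 46/1
  p_2/q_2 = 137/3
  p_3/q_3 = 183/4
  p_4/q_4 = 16607/363
  p_5/q_5 = 16790/367
q_4 = 363 ≤ 364 < 367 = q_5, so the answer is 16607/363.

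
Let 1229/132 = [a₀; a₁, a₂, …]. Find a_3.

1229 = 9·132 + 41   →  a_0 = 9
132 = 3·41 + 9   →  a_1 = 3
41 = 4·9 + 5   →  a_2 = 4
9 = 1·5 + 4   →  a_3 = 1

1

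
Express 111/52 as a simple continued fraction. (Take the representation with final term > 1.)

111 = 2×52 + 7
52 = 7×7 + 3
7 = 2×3 + 1
3 = 3×1 + 0  (stop)
So 111/52 = [2; 7, 2, 3].

[2; 7, 2, 3]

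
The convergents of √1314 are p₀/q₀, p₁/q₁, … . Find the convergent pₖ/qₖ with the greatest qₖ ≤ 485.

√1314 = [36; 4, 72, …] (period length 2).
Convergents:
  p_0/q_0 = 36/1
  p_1/q_1 = 145/4
  p_2/q_2 = 10476/289
  p_3/q_3 = 42049/1160
q_2 = 289 ≤ 485 < 1160 = q_3, so the answer is 10476/289.

10476/289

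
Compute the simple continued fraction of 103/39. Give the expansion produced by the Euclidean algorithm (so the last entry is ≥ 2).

[2; 1, 1, 1, 3, 1, 2]

103 = 2*39 + 25
39 = 1*25 + 14
25 = 1*14 + 11
14 = 1*11 + 3
11 = 3*3 + 2
3 = 1*2 + 1
2 = 2*1 + 0  (stop)
So 103/39 = [2; 1, 1, 1, 3, 1, 2].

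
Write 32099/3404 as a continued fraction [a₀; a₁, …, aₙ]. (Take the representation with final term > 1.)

[9; 2, 3, 16, 2, 14]

32099 = 9·3404 + 1463
3404 = 2·1463 + 478
1463 = 3·478 + 29
478 = 16·29 + 14
29 = 2·14 + 1
14 = 14·1 + 0  (stop)
So 32099/3404 = [9; 2, 3, 16, 2, 14].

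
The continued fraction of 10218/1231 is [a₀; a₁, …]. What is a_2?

3

10218 = 8·1231 + 370   →  a_0 = 8
1231 = 3·370 + 121   →  a_1 = 3
370 = 3·121 + 7   →  a_2 = 3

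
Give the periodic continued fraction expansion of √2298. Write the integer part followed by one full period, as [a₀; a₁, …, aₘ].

a₀ = ⌊√2298⌋ = 47.
With m₀=0, d₀=1 and mₖ₊₁ = dₖaₖ − mₖ, dₖ₊₁ = (n − mₖ₊₁²)/dₖ, aₖ₊₁ = ⌊(a₀+mₖ₊₁)/dₖ₊₁⌋:
  k=1: m=47, d=89, a=1
  k=2: m=42, d=6, a=14
  k=3: m=42, d=89, a=1
  k=4: m=47, d=1, a=94
d=1 and a=2a₀=94 at k=4, so the next step gives (m, d) = (47, 89) again — its k=1 value — and the period has length 4.

[47; 1, 14, 1, 94]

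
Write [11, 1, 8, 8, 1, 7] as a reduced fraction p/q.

Fold from the inside: start with 7/1.
  1 + 1/7 = 8/7
  8 + 7/8 = 71/8
  8 + 8/71 = 576/71
  1 + 71/576 = 647/576
  11 + 576/647 = 7693/647

7693/647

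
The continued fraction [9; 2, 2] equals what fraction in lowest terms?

47/5

Using pₖ = aₖpₖ₋₁ + pₖ₋₂ and qₖ = aₖqₖ₋₁ + qₖ₋₂:
  k=0: a=9, p=9, q=1
  k=1: a=2, p=19, q=2
  k=2: a=2, p=47, q=5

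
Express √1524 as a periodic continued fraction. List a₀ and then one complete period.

a₀ = ⌊√1524⌋ = 39.
With m₀=0, d₀=1 and mₖ₊₁ = dₖaₖ − mₖ, dₖ₊₁ = (n − mₖ₊₁²)/dₖ, aₖ₊₁ = ⌊(a₀+mₖ₊₁)/dₖ₊₁⌋:
  k=1: m=39, d=3, a=26
  k=2: m=39, d=1, a=78
d=1 and a=2a₀=78 at k=2, so the next step gives (m, d) = (39, 3) again — its k=1 value — and the period has length 2.

[39; 26, 78]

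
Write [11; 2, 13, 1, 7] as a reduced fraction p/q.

2641/230

Using pₖ = aₖpₖ₋₁ + pₖ₋₂ and qₖ = aₖqₖ₋₁ + qₖ₋₂:
  k=0: a=11, p=11, q=1
  k=1: a=2, p=23, q=2
  k=2: a=13, p=310, q=27
  k=3: a=1, p=333, q=29
  k=4: a=7, p=2641, q=230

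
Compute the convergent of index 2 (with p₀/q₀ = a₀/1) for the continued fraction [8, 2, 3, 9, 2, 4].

59/7

Using pₖ = aₖpₖ₋₁ + pₖ₋₂, qₖ = aₖqₖ₋₁ + qₖ₋₂ (with p₋₁=1, p₋₂=0, q₋₁=0, q₋₂=1):
  k=0: a=8, p=8, q=1
  k=1: a=2, p=17, q=2
  k=2: a=3, p=59, q=7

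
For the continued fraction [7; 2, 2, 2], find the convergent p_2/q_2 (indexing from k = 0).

Using pₖ = aₖpₖ₋₁ + pₖ₋₂, qₖ = aₖqₖ₋₁ + qₖ₋₂ (with p₋₁=1, p₋₂=0, q₋₁=0, q₋₂=1):
  k=0: a=7, p=7, q=1
  k=1: a=2, p=15, q=2
  k=2: a=2, p=37, q=5

37/5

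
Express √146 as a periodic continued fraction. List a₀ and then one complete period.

a₀ = ⌊√146⌋ = 12.
With m₀=0, d₀=1 and mₖ₊₁ = dₖaₖ − mₖ, dₖ₊₁ = (n − mₖ₊₁²)/dₖ, aₖ₊₁ = ⌊(a₀+mₖ₊₁)/dₖ₊₁⌋:
  k=1: m=12, d=2, a=12
  k=2: m=12, d=1, a=24
d=1 and a=2a₀=24 at k=2, so the next step gives (m, d) = (12, 2) again — its k=1 value — and the period has length 2.

[12; 12, 24]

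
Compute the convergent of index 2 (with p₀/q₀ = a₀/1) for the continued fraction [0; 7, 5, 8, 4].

5/36

Using pₖ = aₖpₖ₋₁ + pₖ₋₂, qₖ = aₖqₖ₋₁ + qₖ₋₂ (with p₋₁=1, p₋₂=0, q₋₁=0, q₋₂=1):
  k=0: a=0, p=0, q=1
  k=1: a=7, p=1, q=7
  k=2: a=5, p=5, q=36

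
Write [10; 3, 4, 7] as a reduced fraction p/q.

969/94

Fold from the inside: start with 7/1.
  4 + 1/7 = 29/7
  3 + 7/29 = 94/29
  10 + 29/94 = 969/94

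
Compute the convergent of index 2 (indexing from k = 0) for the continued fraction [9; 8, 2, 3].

155/17

Using pₖ = aₖpₖ₋₁ + pₖ₋₂, qₖ = aₖqₖ₋₁ + qₖ₋₂ (with p₋₁=1, p₋₂=0, q₋₁=0, q₋₂=1):
  k=0: a=9, p=9, q=1
  k=1: a=8, p=73, q=8
  k=2: a=2, p=155, q=17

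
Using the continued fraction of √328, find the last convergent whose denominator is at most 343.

√328 = [18; 9, 36, …] (period length 2).
Convergents:
  p_0/q_0 = 18/1
  p_1/q_1 = 163/9
  p_2/q_2 = 5886/325
  p_3/q_3 = 53137/2934
q_2 = 325 ≤ 343 < 2934 = q_3, so the answer is 5886/325.

5886/325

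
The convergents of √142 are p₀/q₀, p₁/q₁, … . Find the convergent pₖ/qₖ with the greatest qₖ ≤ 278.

√142 = [11; 1, 10, 1, 22, …] (period length 4).
Convergents:
  p_0/q_0 = 11/1
  p_1/q_1 = 12/1
  p_2/q_2 = 131/11
  p_3/q_3 = 143/12
  p_4/q_4 = 3277/275
  p_5/q_5 = 3420/287
q_4 = 275 ≤ 278 < 287 = q_5, so the answer is 3277/275.

3277/275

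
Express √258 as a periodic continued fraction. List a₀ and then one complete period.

a₀ = ⌊√258⌋ = 16.
With m₀=0, d₀=1 and mₖ₊₁ = dₖaₖ − mₖ, dₖ₊₁ = (n − mₖ₊₁²)/dₖ, aₖ₊₁ = ⌊(a₀+mₖ₊₁)/dₖ₊₁⌋:
  k=1: m=16, d=2, a=16
  k=2: m=16, d=1, a=32
d=1 and a=2a₀=32 at k=2, so the next step gives (m, d) = (16, 2) again — its k=1 value — and the period has length 2.

[16; 16, 32]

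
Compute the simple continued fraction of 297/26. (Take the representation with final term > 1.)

297 = 11·26 + 11
26 = 2·11 + 4
11 = 2·4 + 3
4 = 1·3 + 1
3 = 3·1 + 0  (stop)
So 297/26 = [11; 2, 2, 1, 3].

[11; 2, 2, 1, 3]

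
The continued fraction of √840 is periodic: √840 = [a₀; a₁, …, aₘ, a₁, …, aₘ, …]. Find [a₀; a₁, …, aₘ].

a₀ = ⌊√840⌋ = 28.
With m₀=0, d₀=1 and mₖ₊₁ = dₖaₖ − mₖ, dₖ₊₁ = (n − mₖ₊₁²)/dₖ, aₖ₊₁ = ⌊(a₀+mₖ₊₁)/dₖ₊₁⌋:
  k=1: m=28, d=56, a=1
  k=2: m=28, d=1, a=56
d=1 and a=2a₀=56 at k=2, so the next step gives (m, d) = (28, 56) again — its k=1 value — and the period has length 2.

[28; 1, 56]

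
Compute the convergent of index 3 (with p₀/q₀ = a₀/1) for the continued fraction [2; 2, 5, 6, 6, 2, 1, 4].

Using pₖ = aₖpₖ₋₁ + pₖ₋₂, qₖ = aₖqₖ₋₁ + qₖ₋₂ (with p₋₁=1, p₋₂=0, q₋₁=0, q₋₂=1):
  k=0: a=2, p=2, q=1
  k=1: a=2, p=5, q=2
  k=2: a=5, p=27, q=11
  k=3: a=6, p=167, q=68

167/68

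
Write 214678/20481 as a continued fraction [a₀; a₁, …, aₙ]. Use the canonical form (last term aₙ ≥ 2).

[10; 2, 13, 4, 14, 13]

214678 = 10*20481 + 9868
20481 = 2*9868 + 745
9868 = 13*745 + 183
745 = 4*183 + 13
183 = 14*13 + 1
13 = 13*1 + 0  (stop)
So 214678/20481 = [10; 2, 13, 4, 14, 13].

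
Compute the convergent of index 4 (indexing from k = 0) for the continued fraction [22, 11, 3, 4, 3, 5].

Using pₖ = aₖpₖ₋₁ + pₖ₋₂, qₖ = aₖqₖ₋₁ + qₖ₋₂ (with p₋₁=1, p₋₂=0, q₋₁=0, q₋₂=1):
  k=0: a=22, p=22, q=1
  k=1: a=11, p=243, q=11
  k=2: a=3, p=751, q=34
  k=3: a=4, p=3247, q=147
  k=4: a=3, p=10492, q=475

10492/475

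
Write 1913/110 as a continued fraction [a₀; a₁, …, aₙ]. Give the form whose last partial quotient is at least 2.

[17; 2, 1, 1, 3, 1, 4]

1913 = 17*110 + 43
110 = 2*43 + 24
43 = 1*24 + 19
24 = 1*19 + 5
19 = 3*5 + 4
5 = 1*4 + 1
4 = 4*1 + 0  (stop)
So 1913/110 = [17; 2, 1, 1, 3, 1, 4].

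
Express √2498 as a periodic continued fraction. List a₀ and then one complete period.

a₀ = ⌊√2498⌋ = 49.
With m₀=0, d₀=1 and mₖ₊₁ = dₖaₖ − mₖ, dₖ₊₁ = (n − mₖ₊₁²)/dₖ, aₖ₊₁ = ⌊(a₀+mₖ₊₁)/dₖ₊₁⌋:
  k=1: m=49, d=97, a=1
  k=2: m=48, d=2, a=48
  k=3: m=48, d=97, a=1
  k=4: m=49, d=1, a=98
d=1 and a=2a₀=98 at k=4, so the next step gives (m, d) = (49, 97) again — its k=1 value — and the period has length 4.

[49; 1, 48, 1, 98]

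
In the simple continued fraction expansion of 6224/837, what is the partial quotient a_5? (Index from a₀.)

3

6224 = 7·837 + 365   →  a_0 = 7
837 = 2·365 + 107   →  a_1 = 2
365 = 3·107 + 44   →  a_2 = 3
107 = 2·44 + 19   →  a_3 = 2
44 = 2·19 + 6   →  a_4 = 2
19 = 3·6 + 1   →  a_5 = 3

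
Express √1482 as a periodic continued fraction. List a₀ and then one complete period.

[38; 2, 76]

a₀ = ⌊√1482⌋ = 38.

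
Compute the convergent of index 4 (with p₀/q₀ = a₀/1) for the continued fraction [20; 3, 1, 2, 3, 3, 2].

750/37

Using pₖ = aₖpₖ₋₁ + pₖ₋₂, qₖ = aₖqₖ₋₁ + qₖ₋₂ (with p₋₁=1, p₋₂=0, q₋₁=0, q₋₂=1):
  k=0: a=20, p=20, q=1
  k=1: a=3, p=61, q=3
  k=2: a=1, p=81, q=4
  k=3: a=2, p=223, q=11
  k=4: a=3, p=750, q=37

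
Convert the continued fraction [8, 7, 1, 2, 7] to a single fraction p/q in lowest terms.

Fold from the inside: start with 7/1.
  2 + 1/7 = 15/7
  1 + 7/15 = 22/15
  7 + 15/22 = 169/22
  8 + 22/169 = 1374/169

1374/169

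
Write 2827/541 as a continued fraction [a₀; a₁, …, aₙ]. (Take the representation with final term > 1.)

[5; 4, 2, 3, 3, 5]

2827 = 5×541 + 122
541 = 4×122 + 53
122 = 2×53 + 16
53 = 3×16 + 5
16 = 3×5 + 1
5 = 5×1 + 0  (stop)
So 2827/541 = [5; 4, 2, 3, 3, 5].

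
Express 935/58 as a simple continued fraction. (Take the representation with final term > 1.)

[16; 8, 3, 2]

935 = 16×58 + 7
58 = 8×7 + 2
7 = 3×2 + 1
2 = 2×1 + 0  (stop)
So 935/58 = [16; 8, 3, 2].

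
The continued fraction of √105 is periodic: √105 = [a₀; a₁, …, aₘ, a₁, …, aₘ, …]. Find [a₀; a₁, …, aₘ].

a₀ = ⌊√105⌋ = 10.
With m₀=0, d₀=1 and mₖ₊₁ = dₖaₖ − mₖ, dₖ₊₁ = (n − mₖ₊₁²)/dₖ, aₖ₊₁ = ⌊(a₀+mₖ₊₁)/dₖ₊₁⌋:
  k=1: m=10, d=5, a=4
  k=2: m=10, d=1, a=20
d=1 and a=2a₀=20 at k=2, so the next step gives (m, d) = (10, 5) again — its k=1 value — and the period has length 2.

[10; 4, 20]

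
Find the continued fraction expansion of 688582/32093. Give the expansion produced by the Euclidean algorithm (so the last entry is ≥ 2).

[21; 2, 5, 6, 4, 11, 10]

688582 = 21·32093 + 14629
32093 = 2·14629 + 2835
14629 = 5·2835 + 454
2835 = 6·454 + 111
454 = 4·111 + 10
111 = 11·10 + 1
10 = 10·1 + 0  (stop)
So 688582/32093 = [21; 2, 5, 6, 4, 11, 10].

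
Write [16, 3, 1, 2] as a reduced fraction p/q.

179/11

Fold from the inside: start with 2/1.
  1 + 1/2 = 3/2
  3 + 2/3 = 11/3
  16 + 3/11 = 179/11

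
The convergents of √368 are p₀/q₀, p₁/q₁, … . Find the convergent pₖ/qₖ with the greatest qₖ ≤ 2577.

43949/2291

√368 = [19; 5, 2, 5, 38, …] (period length 4).
Convergents:
  p_0/q_0 = 19/1
  p_1/q_1 = 96/5
  p_2/q_2 = 211/11
  p_3/q_3 = 1151/60
  p_4/q_4 = 43949/2291
  p_5/q_5 = 220896/11515
q_4 = 2291 ≤ 2577 < 11515 = q_5, so the answer is 43949/2291.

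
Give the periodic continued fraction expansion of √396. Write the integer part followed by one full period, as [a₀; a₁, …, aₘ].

a₀ = ⌊√396⌋ = 19.
With m₀=0, d₀=1 and mₖ₊₁ = dₖaₖ − mₖ, dₖ₊₁ = (n − mₖ₊₁²)/dₖ, aₖ₊₁ = ⌊(a₀+mₖ₊₁)/dₖ₊₁⌋:
  k=1: m=19, d=35, a=1
  k=2: m=16, d=4, a=8
  k=3: m=16, d=35, a=1
  k=4: m=19, d=1, a=38
d=1 and a=2a₀=38 at k=4, so the next step gives (m, d) = (19, 35) again — its k=1 value — and the period has length 4.

[19; 1, 8, 1, 38]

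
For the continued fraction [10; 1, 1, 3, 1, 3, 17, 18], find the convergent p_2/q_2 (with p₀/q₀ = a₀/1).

21/2

Using pₖ = aₖpₖ₋₁ + pₖ₋₂, qₖ = aₖqₖ₋₁ + qₖ₋₂ (with p₋₁=1, p₋₂=0, q₋₁=0, q₋₂=1):
  k=0: a=10, p=10, q=1
  k=1: a=1, p=11, q=1
  k=2: a=1, p=21, q=2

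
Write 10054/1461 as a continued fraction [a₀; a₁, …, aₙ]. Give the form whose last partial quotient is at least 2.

10054 = 6·1461 + 1288
1461 = 1·1288 + 173
1288 = 7·173 + 77
173 = 2·77 + 19
77 = 4·19 + 1
19 = 19·1 + 0  (stop)
So 10054/1461 = [6; 1, 7, 2, 4, 19].

[6; 1, 7, 2, 4, 19]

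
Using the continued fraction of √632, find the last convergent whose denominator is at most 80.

1081/43

√632 = [25; 7, 6, 7, 50, …] (period length 4).
Convergents:
  p_0/q_0 = 25/1
  p_1/q_1 = 176/7
  p_2/q_2 = 1081/43
  p_3/q_3 = 7743/308
q_2 = 43 ≤ 80 < 308 = q_3, so the answer is 1081/43.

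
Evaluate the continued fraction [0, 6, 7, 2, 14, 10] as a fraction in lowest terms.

2185/13402

Using pₖ = aₖpₖ₋₁ + pₖ₋₂ and qₖ = aₖqₖ₋₁ + qₖ₋₂:
  k=0: a=0, p=0, q=1
  k=1: a=6, p=1, q=6
  k=2: a=7, p=7, q=43
  k=3: a=2, p=15, q=92
  k=4: a=14, p=217, q=1331
  k=5: a=10, p=2185, q=13402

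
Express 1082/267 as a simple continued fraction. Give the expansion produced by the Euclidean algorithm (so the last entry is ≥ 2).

1082 = 4*267 + 14
267 = 19*14 + 1
14 = 14*1 + 0  (stop)
So 1082/267 = [4; 19, 14].

[4; 19, 14]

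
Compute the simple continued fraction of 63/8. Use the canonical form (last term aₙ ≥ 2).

[7; 1, 7]

63 = 7·8 + 7
8 = 1·7 + 1
7 = 7·1 + 0  (stop)
So 63/8 = [7; 1, 7].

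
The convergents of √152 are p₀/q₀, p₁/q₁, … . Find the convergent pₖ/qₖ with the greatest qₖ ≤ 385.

2737/222

√152 = [12; 3, 24, …] (period length 2).
Convergents:
  p_0/q_0 = 12/1
  p_1/q_1 = 37/3
  p_2/q_2 = 900/73
  p_3/q_3 = 2737/222
  p_4/q_4 = 66588/5401
q_3 = 222 ≤ 385 < 5401 = q_4, so the answer is 2737/222.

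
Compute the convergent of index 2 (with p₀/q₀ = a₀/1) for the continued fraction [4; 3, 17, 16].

225/52

Using pₖ = aₖpₖ₋₁ + pₖ₋₂, qₖ = aₖqₖ₋₁ + qₖ₋₂ (with p₋₁=1, p₋₂=0, q₋₁=0, q₋₂=1):
  k=0: a=4, p=4, q=1
  k=1: a=3, p=13, q=3
  k=2: a=17, p=225, q=52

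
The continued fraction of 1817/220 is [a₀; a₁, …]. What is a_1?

1817 = 8·220 + 57   →  a_0 = 8
220 = 3·57 + 49   →  a_1 = 3

3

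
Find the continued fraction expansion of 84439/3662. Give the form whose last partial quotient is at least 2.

84439 = 23·3662 + 213
3662 = 17·213 + 41
213 = 5·41 + 8
41 = 5·8 + 1
8 = 8·1 + 0  (stop)
So 84439/3662 = [23; 17, 5, 5, 8].

[23; 17, 5, 5, 8]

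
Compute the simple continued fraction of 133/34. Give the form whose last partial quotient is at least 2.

[3; 1, 10, 3]

133 = 3×34 + 31
34 = 1×31 + 3
31 = 10×3 + 1
3 = 3×1 + 0  (stop)
So 133/34 = [3; 1, 10, 3].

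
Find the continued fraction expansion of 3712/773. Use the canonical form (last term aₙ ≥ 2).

[4; 1, 4, 19, 8]

3712 = 4*773 + 620
773 = 1*620 + 153
620 = 4*153 + 8
153 = 19*8 + 1
8 = 8*1 + 0  (stop)
So 3712/773 = [4; 1, 4, 19, 8].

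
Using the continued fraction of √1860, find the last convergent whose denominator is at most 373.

15871/368

√1860 = [43; 7, 1, 4, 1, 7, 86, …] (period length 6).
Convergents:
  p_0/q_0 = 43/1
  p_1/q_1 = 302/7
  p_2/q_2 = 345/8
  p_3/q_3 = 1682/39
  p_4/q_4 = 2027/47
  p_5/q_5 = 15871/368
  p_6/q_6 = 1366933/31695
q_5 = 368 ≤ 373 < 31695 = q_6, so the answer is 15871/368.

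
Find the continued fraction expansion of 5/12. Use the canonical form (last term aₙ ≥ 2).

5 = 0×12 + 5
12 = 2×5 + 2
5 = 2×2 + 1
2 = 2×1 + 0  (stop)
So 5/12 = [0; 2, 2, 2].

[0; 2, 2, 2]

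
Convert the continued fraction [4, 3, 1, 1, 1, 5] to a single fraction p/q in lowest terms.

265/62

Using pₖ = aₖpₖ₋₁ + pₖ₋₂ and qₖ = aₖqₖ₋₁ + qₖ₋₂:
  k=0: a=4, p=4, q=1
  k=1: a=3, p=13, q=3
  k=2: a=1, p=17, q=4
  k=3: a=1, p=30, q=7
  k=4: a=1, p=47, q=11
  k=5: a=5, p=265, q=62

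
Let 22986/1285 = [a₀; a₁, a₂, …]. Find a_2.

7

22986 = 17·1285 + 1141   →  a_0 = 17
1285 = 1·1141 + 144   →  a_1 = 1
1141 = 7·144 + 133   →  a_2 = 7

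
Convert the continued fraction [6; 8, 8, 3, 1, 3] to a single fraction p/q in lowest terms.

6166/1007

Fold from the inside: start with 3/1.
  1 + 1/3 = 4/3
  3 + 3/4 = 15/4
  8 + 4/15 = 124/15
  8 + 15/124 = 1007/124
  6 + 124/1007 = 6166/1007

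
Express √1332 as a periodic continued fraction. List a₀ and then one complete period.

a₀ = ⌊√1332⌋ = 36.
With m₀=0, d₀=1 and mₖ₊₁ = dₖaₖ − mₖ, dₖ₊₁ = (n − mₖ₊₁²)/dₖ, aₖ₊₁ = ⌊(a₀+mₖ₊₁)/dₖ₊₁⌋:
  k=1: m=36, d=36, a=2
  k=2: m=36, d=1, a=72
d=1 and a=2a₀=72 at k=2, so the next step gives (m, d) = (36, 36) again — its k=1 value — and the period has length 2.

[36; 2, 72]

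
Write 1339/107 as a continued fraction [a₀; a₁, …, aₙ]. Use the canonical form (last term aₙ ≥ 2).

[12; 1, 1, 17, 3]

1339 = 12×107 + 55
107 = 1×55 + 52
55 = 1×52 + 3
52 = 17×3 + 1
3 = 3×1 + 0  (stop)
So 1339/107 = [12; 1, 1, 17, 3].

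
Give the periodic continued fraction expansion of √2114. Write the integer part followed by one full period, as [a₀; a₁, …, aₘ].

a₀ = ⌊√2114⌋ = 45.
With m₀=0, d₀=1 and mₖ₊₁ = dₖaₖ − mₖ, dₖ₊₁ = (n − mₖ₊₁²)/dₖ, aₖ₊₁ = ⌊(a₀+mₖ₊₁)/dₖ₊₁⌋:
  k=1: m=45, d=89, a=1
  k=2: m=44, d=2, a=44
  k=3: m=44, d=89, a=1
  k=4: m=45, d=1, a=90
d=1 and a=2a₀=90 at k=4, so the next step gives (m, d) = (45, 89) again — its k=1 value — and the period has length 4.

[45; 1, 44, 1, 90]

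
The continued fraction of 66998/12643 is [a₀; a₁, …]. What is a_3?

1

66998 = 5·12643 + 3783   →  a_0 = 5
12643 = 3·3783 + 1294   →  a_1 = 3
3783 = 2·1294 + 1195   →  a_2 = 2
1294 = 1·1195 + 99   →  a_3 = 1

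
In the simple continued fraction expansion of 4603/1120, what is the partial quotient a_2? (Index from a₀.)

4603 = 4·1120 + 123   →  a_0 = 4
1120 = 9·123 + 13   →  a_1 = 9
123 = 9·13 + 6   →  a_2 = 9

9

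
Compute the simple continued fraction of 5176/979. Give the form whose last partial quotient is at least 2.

[5; 3, 2, 15, 9]

5176 = 5×979 + 281
979 = 3×281 + 136
281 = 2×136 + 9
136 = 15×9 + 1
9 = 9×1 + 0  (stop)
So 5176/979 = [5; 3, 2, 15, 9].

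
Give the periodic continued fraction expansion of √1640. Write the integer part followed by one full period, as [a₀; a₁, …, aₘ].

a₀ = ⌊√1640⌋ = 40.
With m₀=0, d₀=1 and mₖ₊₁ = dₖaₖ − mₖ, dₖ₊₁ = (n − mₖ₊₁²)/dₖ, aₖ₊₁ = ⌊(a₀+mₖ₊₁)/dₖ₊₁⌋:
  k=1: m=40, d=40, a=2
  k=2: m=40, d=1, a=80
d=1 and a=2a₀=80 at k=2, so the next step gives (m, d) = (40, 40) again — its k=1 value — and the period has length 2.

[40; 2, 80]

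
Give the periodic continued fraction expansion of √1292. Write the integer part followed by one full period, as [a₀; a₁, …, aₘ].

[35; 1, 16, 1, 70]

a₀ = ⌊√1292⌋ = 35.
With m₀=0, d₀=1 and mₖ₊₁ = dₖaₖ − mₖ, dₖ₊₁ = (n − mₖ₊₁²)/dₖ, aₖ₊₁ = ⌊(a₀+mₖ₊₁)/dₖ₊₁⌋:
  k=1: m=35, d=67, a=1
  k=2: m=32, d=4, a=16
  k=3: m=32, d=67, a=1
  k=4: m=35, d=1, a=70
d=1 and a=2a₀=70 at k=4, so the next step gives (m, d) = (35, 67) again — its k=1 value — and the period has length 4.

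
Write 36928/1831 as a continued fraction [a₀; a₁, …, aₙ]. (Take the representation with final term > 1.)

[20; 5, 1, 17, 8, 2]

36928 = 20·1831 + 308
1831 = 5·308 + 291
308 = 1·291 + 17
291 = 17·17 + 2
17 = 8·2 + 1
2 = 2·1 + 0  (stop)
So 36928/1831 = [20; 5, 1, 17, 8, 2].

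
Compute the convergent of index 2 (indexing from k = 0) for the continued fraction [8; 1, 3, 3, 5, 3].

Using pₖ = aₖpₖ₋₁ + pₖ₋₂, qₖ = aₖqₖ₋₁ + qₖ₋₂ (with p₋₁=1, p₋₂=0, q₋₁=0, q₋₂=1):
  k=0: a=8, p=8, q=1
  k=1: a=1, p=9, q=1
  k=2: a=3, p=35, q=4

35/4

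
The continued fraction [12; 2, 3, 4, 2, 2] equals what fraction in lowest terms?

Fold from the inside: start with 2/1.
  2 + 1/2 = 5/2
  4 + 2/5 = 22/5
  3 + 5/22 = 71/22
  2 + 22/71 = 164/71
  12 + 71/164 = 2039/164

2039/164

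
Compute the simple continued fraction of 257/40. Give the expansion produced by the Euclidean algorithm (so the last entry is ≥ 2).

257 = 6×40 + 17
40 = 2×17 + 6
17 = 2×6 + 5
6 = 1×5 + 1
5 = 5×1 + 0  (stop)
So 257/40 = [6; 2, 2, 1, 5].

[6; 2, 2, 1, 5]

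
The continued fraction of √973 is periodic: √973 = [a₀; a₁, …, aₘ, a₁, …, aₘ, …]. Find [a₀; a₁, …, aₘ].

[31; 5, 5, 2, 8, 2, 5, 5, 62]

a₀ = ⌊√973⌋ = 31.
With m₀=0, d₀=1 and mₖ₊₁ = dₖaₖ − mₖ, dₖ₊₁ = (n − mₖ₊₁²)/dₖ, aₖ₊₁ = ⌊(a₀+mₖ₊₁)/dₖ₊₁⌋:
  k=1: m=31, d=12, a=5
  k=2: m=29, d=11, a=5
  k=3: m=26, d=27, a=2
  k=4: m=28, d=7, a=8
  k=5: m=28, d=27, a=2
  k=6: m=26, d=11, a=5
  k=7: m=29, d=12, a=5
  k=8: m=31, d=1, a=62
d=1 and a=2a₀=62 at k=8, so the next step gives (m, d) = (31, 12) again — its k=1 value — and the period has length 8.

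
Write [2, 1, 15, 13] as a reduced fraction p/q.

614/209

Using pₖ = aₖpₖ₋₁ + pₖ₋₂ and qₖ = aₖqₖ₋₁ + qₖ₋₂:
  k=0: a=2, p=2, q=1
  k=1: a=1, p=3, q=1
  k=2: a=15, p=47, q=16
  k=3: a=13, p=614, q=209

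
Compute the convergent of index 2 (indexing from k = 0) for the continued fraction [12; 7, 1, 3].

97/8

Using pₖ = aₖpₖ₋₁ + pₖ₋₂, qₖ = aₖqₖ₋₁ + qₖ₋₂ (with p₋₁=1, p₋₂=0, q₋₁=0, q₋₂=1):
  k=0: a=12, p=12, q=1
  k=1: a=7, p=85, q=7
  k=2: a=1, p=97, q=8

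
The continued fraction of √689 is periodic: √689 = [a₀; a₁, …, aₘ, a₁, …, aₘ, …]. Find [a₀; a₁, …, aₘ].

[26; 4, 52]

a₀ = ⌊√689⌋ = 26.
With m₀=0, d₀=1 and mₖ₊₁ = dₖaₖ − mₖ, dₖ₊₁ = (n − mₖ₊₁²)/dₖ, aₖ₊₁ = ⌊(a₀+mₖ₊₁)/dₖ₊₁⌋:
  k=1: m=26, d=13, a=4
  k=2: m=26, d=1, a=52
d=1 and a=2a₀=52 at k=2, so the next step gives (m, d) = (26, 13) again — its k=1 value — and the period has length 2.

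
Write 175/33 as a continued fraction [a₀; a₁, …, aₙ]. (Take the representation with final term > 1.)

175 = 5×33 + 10
33 = 3×10 + 3
10 = 3×3 + 1
3 = 3×1 + 0  (stop)
So 175/33 = [5; 3, 3, 3].

[5; 3, 3, 3]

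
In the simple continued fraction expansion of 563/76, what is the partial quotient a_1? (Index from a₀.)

2

563 = 7·76 + 31   →  a_0 = 7
76 = 2·31 + 14   →  a_1 = 2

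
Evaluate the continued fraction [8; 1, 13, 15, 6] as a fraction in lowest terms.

11429/1280

Fold from the inside: start with 6/1.
  15 + 1/6 = 91/6
  13 + 6/91 = 1189/91
  1 + 91/1189 = 1280/1189
  8 + 1189/1280 = 11429/1280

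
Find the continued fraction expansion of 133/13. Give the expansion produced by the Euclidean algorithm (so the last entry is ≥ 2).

[10; 4, 3]

133 = 10×13 + 3
13 = 4×3 + 1
3 = 3×1 + 0  (stop)
So 133/13 = [10; 4, 3].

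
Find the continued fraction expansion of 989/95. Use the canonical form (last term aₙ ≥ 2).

[10; 2, 2, 3, 2, 2]

989 = 10*95 + 39
95 = 2*39 + 17
39 = 2*17 + 5
17 = 3*5 + 2
5 = 2*2 + 1
2 = 2*1 + 0  (stop)
So 989/95 = [10; 2, 2, 3, 2, 2].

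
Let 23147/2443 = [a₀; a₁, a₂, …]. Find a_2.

23147 = 9·2443 + 1160   →  a_0 = 9
2443 = 2·1160 + 123   →  a_1 = 2
1160 = 9·123 + 53   →  a_2 = 9

9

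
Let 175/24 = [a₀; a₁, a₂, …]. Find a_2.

175 = 7·24 + 7   →  a_0 = 7
24 = 3·7 + 3   →  a_1 = 3
7 = 2·3 + 1   →  a_2 = 2

2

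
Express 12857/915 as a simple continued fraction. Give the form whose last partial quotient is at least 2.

12857 = 14×915 + 47
915 = 19×47 + 22
47 = 2×22 + 3
22 = 7×3 + 1
3 = 3×1 + 0  (stop)
So 12857/915 = [14; 19, 2, 7, 3].

[14; 19, 2, 7, 3]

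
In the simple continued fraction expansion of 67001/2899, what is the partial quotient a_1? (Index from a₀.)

67001 = 23·2899 + 324   →  a_0 = 23
2899 = 8·324 + 307   →  a_1 = 8

8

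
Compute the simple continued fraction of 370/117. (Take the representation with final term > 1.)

370 = 3·117 + 19
117 = 6·19 + 3
19 = 6·3 + 1
3 = 3·1 + 0  (stop)
So 370/117 = [3; 6, 6, 3].

[3; 6, 6, 3]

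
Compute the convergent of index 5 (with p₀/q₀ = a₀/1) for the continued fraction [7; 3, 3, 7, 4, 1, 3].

2738/375

Using pₖ = aₖpₖ₋₁ + pₖ₋₂, qₖ = aₖqₖ₋₁ + qₖ₋₂ (with p₋₁=1, p₋₂=0, q₋₁=0, q₋₂=1):
  k=0: a=7, p=7, q=1
  k=1: a=3, p=22, q=3
  k=2: a=3, p=73, q=10
  k=3: a=7, p=533, q=73
  k=4: a=4, p=2205, q=302
  k=5: a=1, p=2738, q=375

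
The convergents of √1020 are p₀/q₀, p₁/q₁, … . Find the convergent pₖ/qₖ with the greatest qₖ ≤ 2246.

√1020 = [31; 1, 14, 1, 62, …] (period length 4).
Convergents:
  p_0/q_0 = 31/1
  p_1/q_1 = 32/1
  p_2/q_2 = 479/15
  p_3/q_3 = 511/16
  p_4/q_4 = 32161/1007
  p_5/q_5 = 32672/1023
  p_6/q_6 = 489569/15329
q_5 = 1023 ≤ 2246 < 15329 = q_6, so the answer is 32672/1023.

32672/1023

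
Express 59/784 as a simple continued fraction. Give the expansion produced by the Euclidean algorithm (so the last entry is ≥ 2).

[0; 13, 3, 2, 8]

59 = 0×784 + 59
784 = 13×59 + 17
59 = 3×17 + 8
17 = 2×8 + 1
8 = 8×1 + 0  (stop)
So 59/784 = [0; 13, 3, 2, 8].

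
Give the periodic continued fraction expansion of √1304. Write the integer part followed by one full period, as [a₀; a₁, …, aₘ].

[36; 9, 72]

a₀ = ⌊√1304⌋ = 36.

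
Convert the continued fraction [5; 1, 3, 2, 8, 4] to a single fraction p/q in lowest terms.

1808/313

Fold from the inside: start with 4/1.
  8 + 1/4 = 33/4
  2 + 4/33 = 70/33
  3 + 33/70 = 243/70
  1 + 70/243 = 313/243
  5 + 243/313 = 1808/313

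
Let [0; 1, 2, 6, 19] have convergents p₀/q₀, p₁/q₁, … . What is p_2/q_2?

Using pₖ = aₖpₖ₋₁ + pₖ₋₂, qₖ = aₖqₖ₋₁ + qₖ₋₂ (with p₋₁=1, p₋₂=0, q₋₁=0, q₋₂=1):
  k=0: a=0, p=0, q=1
  k=1: a=1, p=1, q=1
  k=2: a=2, p=2, q=3

2/3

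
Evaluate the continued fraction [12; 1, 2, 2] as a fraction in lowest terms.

Fold from the inside: start with 2/1.
  2 + 1/2 = 5/2
  1 + 2/5 = 7/5
  12 + 5/7 = 89/7

89/7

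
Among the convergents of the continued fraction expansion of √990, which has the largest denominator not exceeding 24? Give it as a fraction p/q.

409/13

√990 = [31; 2, 6, 2, 62, …] (period length 4).
Convergents:
  p_0/q_0 = 31/1
  p_1/q_1 = 63/2
  p_2/q_2 = 409/13
  p_3/q_3 = 881/28
q_2 = 13 ≤ 24 < 28 = q_3, so the answer is 409/13.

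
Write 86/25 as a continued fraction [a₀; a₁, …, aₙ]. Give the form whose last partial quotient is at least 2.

[3; 2, 3, 1, 2]

86 = 3·25 + 11
25 = 2·11 + 3
11 = 3·3 + 2
3 = 1·2 + 1
2 = 2·1 + 0  (stop)
So 86/25 = [3; 2, 3, 1, 2].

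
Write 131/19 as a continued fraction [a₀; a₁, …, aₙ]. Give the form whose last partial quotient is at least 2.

131 = 6*19 + 17
19 = 1*17 + 2
17 = 8*2 + 1
2 = 2*1 + 0  (stop)
So 131/19 = [6; 1, 8, 2].

[6; 1, 8, 2]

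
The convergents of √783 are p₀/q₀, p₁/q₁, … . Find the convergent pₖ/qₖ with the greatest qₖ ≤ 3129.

86157/3079

√783 = [27; 1, 54, …] (period length 2).
Convergents:
  p_0/q_0 = 27/1
  p_1/q_1 = 28/1
  p_2/q_2 = 1539/55
  p_3/q_3 = 1567/56
  p_4/q_4 = 86157/3079
  p_5/q_5 = 87724/3135
q_4 = 3079 ≤ 3129 < 3135 = q_5, so the answer is 86157/3079.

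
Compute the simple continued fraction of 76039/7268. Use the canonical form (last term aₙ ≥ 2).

76039 = 10×7268 + 3359
7268 = 2×3359 + 550
3359 = 6×550 + 59
550 = 9×59 + 19
59 = 3×19 + 2
19 = 9×2 + 1
2 = 2×1 + 0  (stop)
So 76039/7268 = [10; 2, 6, 9, 3, 9, 2].

[10; 2, 6, 9, 3, 9, 2]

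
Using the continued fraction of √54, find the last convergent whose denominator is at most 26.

√54 = [7; 2, 1, 6, 1, 2, 14, …] (period length 6).
Convergents:
  p_0/q_0 = 7/1
  p_1/q_1 = 15/2
  p_2/q_2 = 22/3
  p_3/q_3 = 147/20
  p_4/q_4 = 169/23
  p_5/q_5 = 485/66
q_4 = 23 ≤ 26 < 66 = q_5, so the answer is 169/23.

169/23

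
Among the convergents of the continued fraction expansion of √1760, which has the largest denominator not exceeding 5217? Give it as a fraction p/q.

√1760 = [41; 1, 19, 1, 82, …] (period length 4).
Convergents:
  p_0/q_0 = 41/1
  p_1/q_1 = 42/1
  p_2/q_2 = 839/20
  p_3/q_3 = 881/21
  p_4/q_4 = 73081/1742
  p_5/q_5 = 73962/1763
  p_6/q_6 = 1478359/35239
q_5 = 1763 ≤ 5217 < 35239 = q_6, so the answer is 73962/1763.

73962/1763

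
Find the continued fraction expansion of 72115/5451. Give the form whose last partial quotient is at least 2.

[13; 4, 2, 1, 4, 1, 3, 19]

72115 = 13×5451 + 1252
5451 = 4×1252 + 443
1252 = 2×443 + 366
443 = 1×366 + 77
366 = 4×77 + 58
77 = 1×58 + 19
58 = 3×19 + 1
19 = 19×1 + 0  (stop)
So 72115/5451 = [13; 4, 2, 1, 4, 1, 3, 19].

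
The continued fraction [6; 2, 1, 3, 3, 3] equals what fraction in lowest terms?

Fold from the inside: start with 3/1.
  3 + 1/3 = 10/3
  3 + 3/10 = 33/10
  1 + 10/33 = 43/33
  2 + 33/43 = 119/43
  6 + 43/119 = 757/119

757/119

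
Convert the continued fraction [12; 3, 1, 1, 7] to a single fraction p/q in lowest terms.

651/53

Fold from the inside: start with 7/1.
  1 + 1/7 = 8/7
  1 + 7/8 = 15/8
  3 + 8/15 = 53/15
  12 + 15/53 = 651/53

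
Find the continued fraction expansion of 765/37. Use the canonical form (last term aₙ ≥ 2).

765 = 20·37 + 25
37 = 1·25 + 12
25 = 2·12 + 1
12 = 12·1 + 0  (stop)
So 765/37 = [20; 1, 2, 12].

[20; 1, 2, 12]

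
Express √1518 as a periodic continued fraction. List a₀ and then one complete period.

a₀ = ⌊√1518⌋ = 38.
With m₀=0, d₀=1 and mₖ₊₁ = dₖaₖ − mₖ, dₖ₊₁ = (n − mₖ₊₁²)/dₖ, aₖ₊₁ = ⌊(a₀+mₖ₊₁)/dₖ₊₁⌋:
  k=1: m=38, d=74, a=1
  k=2: m=36, d=3, a=24
  k=3: m=36, d=74, a=1
  k=4: m=38, d=1, a=76
d=1 and a=2a₀=76 at k=4, so the next step gives (m, d) = (38, 74) again — its k=1 value — and the period has length 4.

[38; 1, 24, 1, 76]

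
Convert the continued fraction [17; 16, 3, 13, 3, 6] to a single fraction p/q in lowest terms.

216695/12701

Fold from the inside: start with 6/1.
  3 + 1/6 = 19/6
  13 + 6/19 = 253/19
  3 + 19/253 = 778/253
  16 + 253/778 = 12701/778
  17 + 778/12701 = 216695/12701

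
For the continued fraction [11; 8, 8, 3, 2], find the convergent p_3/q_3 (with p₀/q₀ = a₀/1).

2258/203

Using pₖ = aₖpₖ₋₁ + pₖ₋₂, qₖ = aₖqₖ₋₁ + qₖ₋₂ (with p₋₁=1, p₋₂=0, q₋₁=0, q₋₂=1):
  k=0: a=11, p=11, q=1
  k=1: a=8, p=89, q=8
  k=2: a=8, p=723, q=65
  k=3: a=3, p=2258, q=203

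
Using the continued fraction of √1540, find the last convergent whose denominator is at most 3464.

√1540 = [39; 4, 8, 2, 8, 4, 78, …] (period length 6).
Convergents:
  p_0/q_0 = 39/1
  p_1/q_1 = 157/4
  p_2/q_2 = 1295/33
  p_3/q_3 = 2747/70
  p_4/q_4 = 23271/593
  p_5/q_5 = 95831/2442
  p_6/q_6 = 7498089/191069
q_5 = 2442 ≤ 3464 < 191069 = q_6, so the answer is 95831/2442.

95831/2442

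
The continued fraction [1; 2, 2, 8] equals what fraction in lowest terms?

59/42

Using pₖ = aₖpₖ₋₁ + pₖ₋₂ and qₖ = aₖqₖ₋₁ + qₖ₋₂:
  k=0: a=1, p=1, q=1
  k=1: a=2, p=3, q=2
  k=2: a=2, p=7, q=5
  k=3: a=8, p=59, q=42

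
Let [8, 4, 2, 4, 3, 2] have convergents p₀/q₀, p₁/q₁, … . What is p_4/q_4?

1061/129

Using pₖ = aₖpₖ₋₁ + pₖ₋₂, qₖ = aₖqₖ₋₁ + qₖ₋₂ (with p₋₁=1, p₋₂=0, q₋₁=0, q₋₂=1):
  k=0: a=8, p=8, q=1
  k=1: a=4, p=33, q=4
  k=2: a=2, p=74, q=9
  k=3: a=4, p=329, q=40
  k=4: a=3, p=1061, q=129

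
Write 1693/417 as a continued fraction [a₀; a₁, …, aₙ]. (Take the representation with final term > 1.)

[4; 16, 1, 2, 8]

1693 = 4*417 + 25
417 = 16*25 + 17
25 = 1*17 + 8
17 = 2*8 + 1
8 = 8*1 + 0  (stop)
So 1693/417 = [4; 16, 1, 2, 8].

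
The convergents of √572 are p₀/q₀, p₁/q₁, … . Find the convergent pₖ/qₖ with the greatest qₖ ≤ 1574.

13752/575

√572 = [23; 1, 10, 1, 46, …] (period length 4).
Convergents:
  p_0/q_0 = 23/1
  p_1/q_1 = 24/1
  p_2/q_2 = 263/11
  p_3/q_3 = 287/12
  p_4/q_4 = 13465/563
  p_5/q_5 = 13752/575
  p_6/q_6 = 150985/6313
q_5 = 575 ≤ 1574 < 6313 = q_6, so the answer is 13752/575.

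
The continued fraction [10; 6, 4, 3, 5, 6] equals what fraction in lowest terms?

27037/2661

Using pₖ = aₖpₖ₋₁ + pₖ₋₂ and qₖ = aₖqₖ₋₁ + qₖ₋₂:
  k=0: a=10, p=10, q=1
  k=1: a=6, p=61, q=6
  k=2: a=4, p=254, q=25
  k=3: a=3, p=823, q=81
  k=4: a=5, p=4369, q=430
  k=5: a=6, p=27037, q=2661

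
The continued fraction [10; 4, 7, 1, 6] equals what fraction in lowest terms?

2325/227

Using pₖ = aₖpₖ₋₁ + pₖ₋₂ and qₖ = aₖqₖ₋₁ + qₖ₋₂:
  k=0: a=10, p=10, q=1
  k=1: a=4, p=41, q=4
  k=2: a=7, p=297, q=29
  k=3: a=1, p=338, q=33
  k=4: a=6, p=2325, q=227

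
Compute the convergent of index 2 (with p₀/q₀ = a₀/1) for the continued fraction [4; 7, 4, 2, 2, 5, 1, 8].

Using pₖ = aₖpₖ₋₁ + pₖ₋₂, qₖ = aₖqₖ₋₁ + qₖ₋₂ (with p₋₁=1, p₋₂=0, q₋₁=0, q₋₂=1):
  k=0: a=4, p=4, q=1
  k=1: a=7, p=29, q=7
  k=2: a=4, p=120, q=29

120/29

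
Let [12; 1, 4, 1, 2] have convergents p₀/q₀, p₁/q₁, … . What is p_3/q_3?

77/6

Using pₖ = aₖpₖ₋₁ + pₖ₋₂, qₖ = aₖqₖ₋₁ + qₖ₋₂ (with p₋₁=1, p₋₂=0, q₋₁=0, q₋₂=1):
  k=0: a=12, p=12, q=1
  k=1: a=1, p=13, q=1
  k=2: a=4, p=64, q=5
  k=3: a=1, p=77, q=6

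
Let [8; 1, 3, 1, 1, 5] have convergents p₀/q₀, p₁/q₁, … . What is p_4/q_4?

Using pₖ = aₖpₖ₋₁ + pₖ₋₂, qₖ = aₖqₖ₋₁ + qₖ₋₂ (with p₋₁=1, p₋₂=0, q₋₁=0, q₋₂=1):
  k=0: a=8, p=8, q=1
  k=1: a=1, p=9, q=1
  k=2: a=3, p=35, q=4
  k=3: a=1, p=44, q=5
  k=4: a=1, p=79, q=9

79/9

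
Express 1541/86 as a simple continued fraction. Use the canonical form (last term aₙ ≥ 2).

[17; 1, 11, 3, 2]

1541 = 17·86 + 79
86 = 1·79 + 7
79 = 11·7 + 2
7 = 3·2 + 1
2 = 2·1 + 0  (stop)
So 1541/86 = [17; 1, 11, 3, 2].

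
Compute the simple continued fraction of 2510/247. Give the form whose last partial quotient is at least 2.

[10; 6, 5, 1, 2, 2]

2510 = 10*247 + 40
247 = 6*40 + 7
40 = 5*7 + 5
7 = 1*5 + 2
5 = 2*2 + 1
2 = 2*1 + 0  (stop)
So 2510/247 = [10; 6, 5, 1, 2, 2].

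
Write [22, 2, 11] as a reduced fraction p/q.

517/23

Using pₖ = aₖpₖ₋₁ + pₖ₋₂ and qₖ = aₖqₖ₋₁ + qₖ₋₂:
  k=0: a=22, p=22, q=1
  k=1: a=2, p=45, q=2
  k=2: a=11, p=517, q=23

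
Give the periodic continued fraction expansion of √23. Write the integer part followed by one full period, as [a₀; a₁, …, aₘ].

a₀ = ⌊√23⌋ = 4.
With m₀=0, d₀=1 and mₖ₊₁ = dₖaₖ − mₖ, dₖ₊₁ = (n − mₖ₊₁²)/dₖ, aₖ₊₁ = ⌊(a₀+mₖ₊₁)/dₖ₊₁⌋:
  k=1: m=4, d=7, a=1
  k=2: m=3, d=2, a=3
  k=3: m=3, d=7, a=1
  k=4: m=4, d=1, a=8
d=1 and a=2a₀=8 at k=4, so the next step gives (m, d) = (4, 7) again — its k=1 value — and the period has length 4.

[4; 1, 3, 1, 8]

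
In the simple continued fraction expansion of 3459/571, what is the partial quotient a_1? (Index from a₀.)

3459 = 6·571 + 33   →  a_0 = 6
571 = 17·33 + 10   →  a_1 = 17

17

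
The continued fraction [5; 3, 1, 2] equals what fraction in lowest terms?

Using pₖ = aₖpₖ₋₁ + pₖ₋₂ and qₖ = aₖqₖ₋₁ + qₖ₋₂:
  k=0: a=5, p=5, q=1
  k=1: a=3, p=16, q=3
  k=2: a=1, p=21, q=4
  k=3: a=2, p=58, q=11

58/11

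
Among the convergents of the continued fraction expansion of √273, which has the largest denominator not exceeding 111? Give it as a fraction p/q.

√273 = [16; 1, 1, 10, 1, 1, 32, …] (period length 6).
Convergents:
  p_0/q_0 = 16/1
  p_1/q_1 = 17/1
  p_2/q_2 = 33/2
  p_3/q_3 = 347/21
  p_4/q_4 = 380/23
  p_5/q_5 = 727/44
  p_6/q_6 = 23644/1431
q_5 = 44 ≤ 111 < 1431 = q_6, so the answer is 727/44.

727/44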